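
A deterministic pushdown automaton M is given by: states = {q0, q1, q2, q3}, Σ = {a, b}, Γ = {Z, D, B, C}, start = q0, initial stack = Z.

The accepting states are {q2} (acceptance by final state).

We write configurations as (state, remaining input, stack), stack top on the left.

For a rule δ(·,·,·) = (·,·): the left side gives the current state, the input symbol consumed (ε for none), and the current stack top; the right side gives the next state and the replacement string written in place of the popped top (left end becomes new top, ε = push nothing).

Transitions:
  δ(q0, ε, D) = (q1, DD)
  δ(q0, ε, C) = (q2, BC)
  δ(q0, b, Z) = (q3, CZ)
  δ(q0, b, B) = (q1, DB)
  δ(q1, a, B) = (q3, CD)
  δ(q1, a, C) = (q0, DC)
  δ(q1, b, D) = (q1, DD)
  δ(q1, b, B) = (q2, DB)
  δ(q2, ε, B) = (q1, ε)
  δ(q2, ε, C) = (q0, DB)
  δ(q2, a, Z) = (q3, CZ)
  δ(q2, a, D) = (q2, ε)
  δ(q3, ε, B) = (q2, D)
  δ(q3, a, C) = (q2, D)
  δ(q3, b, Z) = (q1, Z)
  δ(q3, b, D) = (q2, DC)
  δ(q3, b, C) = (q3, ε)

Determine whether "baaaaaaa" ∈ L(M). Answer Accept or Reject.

Accept

(q0, baaaaaaa, Z)
  read b, top Z: go to q3, push CZ → (q3, aaaaaaa, CZ)
  read a, top C: go to q2, push D → (q2, aaaaaa, DZ)
  read a, top D: go to q2, push ε → (q2, aaaaa, Z)
  read a, top Z: go to q3, push CZ → (q3, aaaa, CZ)
  read a, top C: go to q2, push D → (q2, aaa, DZ)
  read a, top D: go to q2, push ε → (q2, aa, Z)
  read a, top Z: go to q3, push CZ → (q3, a, CZ)
  read a, top C: go to q2, push D → (q2, ε, DZ)
All input consumed; state q2 ∈ F.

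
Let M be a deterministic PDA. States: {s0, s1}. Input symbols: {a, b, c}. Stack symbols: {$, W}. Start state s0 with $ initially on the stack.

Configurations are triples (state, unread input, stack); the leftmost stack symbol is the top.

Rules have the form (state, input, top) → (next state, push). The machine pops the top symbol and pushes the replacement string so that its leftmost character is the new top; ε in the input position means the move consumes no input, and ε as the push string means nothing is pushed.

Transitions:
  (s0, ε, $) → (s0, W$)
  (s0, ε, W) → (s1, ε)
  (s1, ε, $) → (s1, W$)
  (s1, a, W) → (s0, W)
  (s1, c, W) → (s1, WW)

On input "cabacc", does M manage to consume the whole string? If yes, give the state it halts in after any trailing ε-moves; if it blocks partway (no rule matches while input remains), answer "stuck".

(s0, cabacc, $)
  ε-move, top $: go to s0, push W$ → (s0, cabacc, W$)
  ε-move, top W: go to s1, push ε → (s1, cabacc, $)
  ε-move, top $: go to s1, push W$ → (s1, cabacc, W$)
  read c, top W: go to s1, push WW → (s1, abacc, WW$)
  read a, top W: go to s0, push W → (s0, bacc, WW$)
  ε-move, top W: go to s1, push ε → (s1, bacc, W$)
No transition for (s1, b, top W); M blocks with input bacc remaining.

stuck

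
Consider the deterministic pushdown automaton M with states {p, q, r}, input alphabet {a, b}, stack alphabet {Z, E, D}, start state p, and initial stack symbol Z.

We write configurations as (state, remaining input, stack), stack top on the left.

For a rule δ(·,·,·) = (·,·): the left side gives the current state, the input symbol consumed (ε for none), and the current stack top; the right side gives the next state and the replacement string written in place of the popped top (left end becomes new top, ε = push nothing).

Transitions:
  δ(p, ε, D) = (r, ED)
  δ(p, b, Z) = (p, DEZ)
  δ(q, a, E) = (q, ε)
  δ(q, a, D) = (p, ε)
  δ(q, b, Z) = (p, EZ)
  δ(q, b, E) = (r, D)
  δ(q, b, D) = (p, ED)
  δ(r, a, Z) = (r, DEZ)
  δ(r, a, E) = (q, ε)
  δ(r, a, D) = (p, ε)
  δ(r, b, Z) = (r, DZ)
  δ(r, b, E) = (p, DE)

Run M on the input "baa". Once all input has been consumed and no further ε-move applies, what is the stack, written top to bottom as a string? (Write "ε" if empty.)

EZ

(p, baa, Z)
  read b, top Z: go to p, push DEZ → (p, aa, DEZ)
  ε-move, top D: go to r, push ED → (r, aa, EDEZ)
  read a, top E: go to q, push ε → (q, a, DEZ)
  read a, top D: go to p, push ε → (p, ε, EZ)
All input consumed in state p with stack EZ.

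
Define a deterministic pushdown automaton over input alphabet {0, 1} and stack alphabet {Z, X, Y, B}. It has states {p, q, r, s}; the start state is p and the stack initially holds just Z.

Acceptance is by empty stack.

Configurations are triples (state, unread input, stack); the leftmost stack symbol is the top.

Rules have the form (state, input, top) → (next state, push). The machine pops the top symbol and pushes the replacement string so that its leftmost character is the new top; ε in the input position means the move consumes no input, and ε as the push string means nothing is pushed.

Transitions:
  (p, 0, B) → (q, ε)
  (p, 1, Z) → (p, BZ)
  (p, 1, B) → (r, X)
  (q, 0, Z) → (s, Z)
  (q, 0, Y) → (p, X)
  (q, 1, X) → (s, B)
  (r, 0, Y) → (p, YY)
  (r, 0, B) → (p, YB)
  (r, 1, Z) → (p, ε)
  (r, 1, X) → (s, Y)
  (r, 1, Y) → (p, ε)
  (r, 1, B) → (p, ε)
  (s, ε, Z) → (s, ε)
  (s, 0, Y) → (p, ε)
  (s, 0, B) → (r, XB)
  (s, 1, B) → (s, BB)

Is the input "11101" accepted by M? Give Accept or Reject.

Reject

(p, 11101, Z)
  read 1, top Z: go to p, push BZ → (p, 1101, BZ)
  read 1, top B: go to r, push X → (r, 101, XZ)
  read 1, top X: go to s, push Y → (s, 01, YZ)
  read 0, top Y: go to p, push ε → (p, 1, Z)
  read 1, top Z: go to p, push BZ → (p, ε, BZ)
All input consumed; stack is BZ, not empty, and no further ε-move applies.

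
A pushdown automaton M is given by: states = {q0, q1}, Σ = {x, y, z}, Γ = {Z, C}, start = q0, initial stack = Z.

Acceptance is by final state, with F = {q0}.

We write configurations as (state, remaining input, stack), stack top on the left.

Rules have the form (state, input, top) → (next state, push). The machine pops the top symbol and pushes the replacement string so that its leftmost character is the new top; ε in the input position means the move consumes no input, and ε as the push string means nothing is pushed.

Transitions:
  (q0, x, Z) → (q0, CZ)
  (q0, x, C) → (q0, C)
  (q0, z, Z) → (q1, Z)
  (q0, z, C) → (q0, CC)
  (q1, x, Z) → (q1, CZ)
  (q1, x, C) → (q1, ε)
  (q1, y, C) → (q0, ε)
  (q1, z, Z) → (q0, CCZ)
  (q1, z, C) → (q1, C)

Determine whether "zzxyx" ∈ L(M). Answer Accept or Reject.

No computation consumes all input and reaches a final state.

Reject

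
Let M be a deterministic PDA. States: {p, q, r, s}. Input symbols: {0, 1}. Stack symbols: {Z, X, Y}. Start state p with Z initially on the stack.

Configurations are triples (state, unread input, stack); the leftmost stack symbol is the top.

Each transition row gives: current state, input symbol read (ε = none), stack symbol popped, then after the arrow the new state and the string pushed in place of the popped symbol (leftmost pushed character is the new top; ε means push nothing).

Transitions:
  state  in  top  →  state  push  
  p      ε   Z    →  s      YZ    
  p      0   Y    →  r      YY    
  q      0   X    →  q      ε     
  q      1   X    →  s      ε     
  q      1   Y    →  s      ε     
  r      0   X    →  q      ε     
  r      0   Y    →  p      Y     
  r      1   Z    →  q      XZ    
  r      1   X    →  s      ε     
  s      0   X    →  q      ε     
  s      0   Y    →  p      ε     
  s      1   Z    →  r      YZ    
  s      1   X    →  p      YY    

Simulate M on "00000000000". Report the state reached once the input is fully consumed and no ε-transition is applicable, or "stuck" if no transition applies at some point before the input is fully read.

s

(p, 00000000000, Z) ⊢ (s, 00000000000, YZ) ⊢ (p, 0000000000, Z) ⊢ (s, 0000000000, YZ) ⊢ (p, 000000000, Z) ⊢ (s, 000000000, YZ) ⊢ (p, 00000000, Z) ⊢ (s, 00000000, YZ) ⊢ (p, 0000000, Z) ⊢ (s, 0000000, YZ) ⊢ (p, 000000, Z) ⊢ (s, 000000, YZ) ⊢ (p, 00000, Z) ⊢ (s, 00000, YZ) ⊢ (p, 0000, Z) ⊢ (s, 0000, YZ) ⊢ (p, 000, Z) ⊢ (s, 000, YZ) ⊢ (p, 00, Z) ⊢ (s, 00, YZ) ⊢ (p, 0, Z) ⊢ (s, 0, YZ) ⊢ (p, ε, Z) ⊢ (s, ε, YZ)
All input consumed; M is in state s.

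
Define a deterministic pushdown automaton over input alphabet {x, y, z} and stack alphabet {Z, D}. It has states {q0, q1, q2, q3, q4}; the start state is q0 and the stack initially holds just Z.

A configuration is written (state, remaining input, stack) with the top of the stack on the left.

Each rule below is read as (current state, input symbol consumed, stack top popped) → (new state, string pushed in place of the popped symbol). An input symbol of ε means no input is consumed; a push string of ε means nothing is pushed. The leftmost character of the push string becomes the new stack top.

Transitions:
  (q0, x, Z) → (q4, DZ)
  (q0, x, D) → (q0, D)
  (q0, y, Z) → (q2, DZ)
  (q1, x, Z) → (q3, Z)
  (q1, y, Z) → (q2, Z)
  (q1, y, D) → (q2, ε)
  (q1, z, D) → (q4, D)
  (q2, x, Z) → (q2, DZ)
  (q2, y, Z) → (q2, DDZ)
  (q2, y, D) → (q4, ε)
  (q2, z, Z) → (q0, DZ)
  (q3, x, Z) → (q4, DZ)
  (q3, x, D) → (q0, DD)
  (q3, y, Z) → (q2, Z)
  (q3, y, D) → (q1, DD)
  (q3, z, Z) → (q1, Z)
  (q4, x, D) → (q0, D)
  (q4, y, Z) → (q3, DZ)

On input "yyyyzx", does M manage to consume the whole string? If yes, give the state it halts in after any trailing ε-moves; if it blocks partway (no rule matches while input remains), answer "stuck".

q0

(q0, yyyyzx, Z)
  read y, top Z: go to q2, push DZ → (q2, yyyzx, DZ)
  read y, top D: go to q4, push ε → (q4, yyzx, Z)
  read y, top Z: go to q3, push DZ → (q3, yzx, DZ)
  read y, top D: go to q1, push DD → (q1, zx, DDZ)
  read z, top D: go to q4, push D → (q4, x, DDZ)
  read x, top D: go to q0, push D → (q0, ε, DDZ)
All input consumed; M is in state q0.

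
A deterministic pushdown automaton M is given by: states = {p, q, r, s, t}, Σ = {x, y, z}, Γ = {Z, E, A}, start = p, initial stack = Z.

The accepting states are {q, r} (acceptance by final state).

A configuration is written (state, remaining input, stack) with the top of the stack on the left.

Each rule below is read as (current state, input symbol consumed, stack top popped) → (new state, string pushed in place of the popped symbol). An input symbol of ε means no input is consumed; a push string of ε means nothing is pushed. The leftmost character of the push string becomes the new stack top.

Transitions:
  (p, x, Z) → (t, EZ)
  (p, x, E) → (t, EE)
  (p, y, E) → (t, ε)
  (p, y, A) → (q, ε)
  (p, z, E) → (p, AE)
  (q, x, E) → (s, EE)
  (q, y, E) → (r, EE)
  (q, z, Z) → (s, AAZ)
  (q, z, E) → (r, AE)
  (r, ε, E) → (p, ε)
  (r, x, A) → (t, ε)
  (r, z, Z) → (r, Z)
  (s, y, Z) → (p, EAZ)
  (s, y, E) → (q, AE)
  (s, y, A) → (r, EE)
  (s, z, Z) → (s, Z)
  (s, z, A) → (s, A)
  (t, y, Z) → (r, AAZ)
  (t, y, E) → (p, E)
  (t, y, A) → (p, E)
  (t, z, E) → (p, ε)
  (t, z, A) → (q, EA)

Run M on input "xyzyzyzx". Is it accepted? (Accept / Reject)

Reject

(p, xyzyzyzx, Z)
  read x, top Z: go to t, push EZ → (t, yzyzyzx, EZ)
  read y, top E: go to p, push E → (p, zyzyzx, EZ)
  read z, top E: go to p, push AE → (p, yzyzx, AEZ)
  read y, top A: go to q, push ε → (q, zyzx, EZ)
  read z, top E: go to r, push AE → (r, yzx, AEZ)
No transition applies at (r, yzx, AEZ); input not fully consumed.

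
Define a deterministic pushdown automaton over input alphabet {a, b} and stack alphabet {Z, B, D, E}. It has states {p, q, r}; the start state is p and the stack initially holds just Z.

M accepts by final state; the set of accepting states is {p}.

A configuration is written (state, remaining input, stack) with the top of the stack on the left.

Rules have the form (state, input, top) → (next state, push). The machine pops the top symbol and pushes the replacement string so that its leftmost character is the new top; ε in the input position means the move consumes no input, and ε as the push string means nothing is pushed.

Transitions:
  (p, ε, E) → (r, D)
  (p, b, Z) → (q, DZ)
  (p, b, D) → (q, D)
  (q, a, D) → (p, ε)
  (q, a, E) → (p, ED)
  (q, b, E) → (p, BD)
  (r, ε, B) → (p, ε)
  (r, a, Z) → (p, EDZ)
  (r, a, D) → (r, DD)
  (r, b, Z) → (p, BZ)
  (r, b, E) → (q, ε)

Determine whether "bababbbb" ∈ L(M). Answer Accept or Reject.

Reject

(p, bababbbb, Z)
  read b, top Z: go to q, push DZ → (q, ababbbb, DZ)
  read a, top D: go to p, push ε → (p, babbbb, Z)
  read b, top Z: go to q, push DZ → (q, abbbb, DZ)
  read a, top D: go to p, push ε → (p, bbbb, Z)
  read b, top Z: go to q, push DZ → (q, bbb, DZ)
No transition applies at (q, bbb, DZ); input not fully consumed.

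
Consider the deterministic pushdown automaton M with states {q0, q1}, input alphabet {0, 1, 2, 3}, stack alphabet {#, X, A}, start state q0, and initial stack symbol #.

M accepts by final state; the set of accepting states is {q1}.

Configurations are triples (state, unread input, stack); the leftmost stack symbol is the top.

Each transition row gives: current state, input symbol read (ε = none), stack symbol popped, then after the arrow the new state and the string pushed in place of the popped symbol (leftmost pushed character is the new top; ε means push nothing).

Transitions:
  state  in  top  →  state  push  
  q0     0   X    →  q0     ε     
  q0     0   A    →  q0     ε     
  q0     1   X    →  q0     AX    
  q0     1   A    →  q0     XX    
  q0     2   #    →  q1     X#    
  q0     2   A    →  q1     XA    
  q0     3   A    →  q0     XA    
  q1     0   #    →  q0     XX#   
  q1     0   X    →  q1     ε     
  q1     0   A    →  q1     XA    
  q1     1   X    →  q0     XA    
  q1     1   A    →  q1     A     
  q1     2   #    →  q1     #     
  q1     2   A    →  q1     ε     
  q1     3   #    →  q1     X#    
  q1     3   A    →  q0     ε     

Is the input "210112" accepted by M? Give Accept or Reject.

(q0, 210112, #)
  read 2, top #: go to q1, push X# → (q1, 10112, X#)
  read 1, top X: go to q0, push XA → (q0, 0112, XA#)
  read 0, top X: go to q0, push ε → (q0, 112, A#)
  read 1, top A: go to q0, push XX → (q0, 12, XX#)
  read 1, top X: go to q0, push AX → (q0, 2, AXX#)
  read 2, top A: go to q1, push XA → (q1, ε, XAXX#)
All input consumed; state q1 ∈ F.

Accept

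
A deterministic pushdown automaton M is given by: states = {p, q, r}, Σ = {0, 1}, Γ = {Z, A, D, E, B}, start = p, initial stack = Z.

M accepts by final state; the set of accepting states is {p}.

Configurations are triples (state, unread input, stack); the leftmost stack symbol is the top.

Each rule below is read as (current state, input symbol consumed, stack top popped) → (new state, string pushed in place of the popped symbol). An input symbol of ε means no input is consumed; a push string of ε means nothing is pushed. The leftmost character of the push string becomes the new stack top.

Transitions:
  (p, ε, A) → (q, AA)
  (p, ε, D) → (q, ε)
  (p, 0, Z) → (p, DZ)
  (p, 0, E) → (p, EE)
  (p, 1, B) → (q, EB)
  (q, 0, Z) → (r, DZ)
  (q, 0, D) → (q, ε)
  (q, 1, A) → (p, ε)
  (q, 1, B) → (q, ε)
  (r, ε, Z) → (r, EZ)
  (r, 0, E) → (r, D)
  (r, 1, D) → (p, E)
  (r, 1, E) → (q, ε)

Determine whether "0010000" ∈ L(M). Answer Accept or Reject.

Accept

(p, 0010000, Z) ⊢ (p, 010000, DZ) ⊢ (q, 010000, Z) ⊢ (r, 10000, DZ) ⊢ (p, 0000, EZ) ⊢ (p, 000, EEZ) ⊢ (p, 00, EEEZ) ⊢ (p, 0, EEEEZ) ⊢ (p, ε, EEEEEZ)
All input consumed; state p ∈ F.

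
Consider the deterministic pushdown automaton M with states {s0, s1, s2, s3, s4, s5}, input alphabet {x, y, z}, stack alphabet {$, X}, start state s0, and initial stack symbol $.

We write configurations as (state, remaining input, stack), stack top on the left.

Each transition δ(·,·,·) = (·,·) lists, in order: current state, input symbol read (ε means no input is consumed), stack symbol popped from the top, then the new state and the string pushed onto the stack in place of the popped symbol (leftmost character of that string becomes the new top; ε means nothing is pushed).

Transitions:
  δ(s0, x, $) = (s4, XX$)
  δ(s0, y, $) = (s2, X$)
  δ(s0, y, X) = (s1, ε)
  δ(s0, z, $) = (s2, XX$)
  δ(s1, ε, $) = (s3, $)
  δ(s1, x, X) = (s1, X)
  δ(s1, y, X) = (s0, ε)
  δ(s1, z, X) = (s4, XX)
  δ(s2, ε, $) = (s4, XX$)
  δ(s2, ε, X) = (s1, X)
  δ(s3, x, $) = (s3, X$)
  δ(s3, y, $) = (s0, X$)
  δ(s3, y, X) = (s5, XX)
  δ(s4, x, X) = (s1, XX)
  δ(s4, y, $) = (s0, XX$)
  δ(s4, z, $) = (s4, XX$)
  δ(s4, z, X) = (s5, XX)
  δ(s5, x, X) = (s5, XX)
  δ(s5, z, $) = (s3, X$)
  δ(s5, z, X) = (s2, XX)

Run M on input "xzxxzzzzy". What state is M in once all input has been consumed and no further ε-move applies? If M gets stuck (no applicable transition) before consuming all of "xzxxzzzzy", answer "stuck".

(s0, xzxxzzzzy, $)
  read x, top $: go to s4, push XX$ → (s4, zxxzzzzy, XX$)
  read z, top X: go to s5, push XX → (s5, xxzzzzy, XXX$)
  read x, top X: go to s5, push XX → (s5, xzzzzy, XXXX$)
  read x, top X: go to s5, push XX → (s5, zzzzy, XXXXX$)
  read z, top X: go to s2, push XX → (s2, zzzy, XXXXXX$)
  ε-move, top X: go to s1, push X → (s1, zzzy, XXXXXX$)
  read z, top X: go to s4, push XX → (s4, zzy, XXXXXXX$)
  read z, top X: go to s5, push XX → (s5, zy, XXXXXXXX$)
  read z, top X: go to s2, push XX → (s2, y, XXXXXXXXX$)
  ε-move, top X: go to s1, push X → (s1, y, XXXXXXXXX$)
  read y, top X: go to s0, push ε → (s0, ε, XXXXXXXX$)
All input consumed; M is in state s0.

s0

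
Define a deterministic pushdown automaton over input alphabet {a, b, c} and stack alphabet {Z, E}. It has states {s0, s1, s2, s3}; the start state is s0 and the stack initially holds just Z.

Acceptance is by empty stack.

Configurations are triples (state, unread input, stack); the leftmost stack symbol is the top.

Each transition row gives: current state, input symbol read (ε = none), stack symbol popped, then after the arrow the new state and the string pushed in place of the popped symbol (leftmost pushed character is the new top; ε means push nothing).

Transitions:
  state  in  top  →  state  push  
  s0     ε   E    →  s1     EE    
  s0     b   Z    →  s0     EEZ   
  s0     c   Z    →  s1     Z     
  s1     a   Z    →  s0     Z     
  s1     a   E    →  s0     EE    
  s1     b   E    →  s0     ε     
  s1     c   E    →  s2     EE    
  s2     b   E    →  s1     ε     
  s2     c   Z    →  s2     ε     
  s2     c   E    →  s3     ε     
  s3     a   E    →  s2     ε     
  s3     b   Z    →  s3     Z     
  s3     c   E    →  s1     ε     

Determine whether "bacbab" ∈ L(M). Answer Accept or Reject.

(s0, bacbab, Z)
  read b, top Z: go to s0, push EEZ → (s0, acbab, EEZ)
  ε-move, top E: go to s1, push EE → (s1, acbab, EEEZ)
  read a, top E: go to s0, push EE → (s0, cbab, EEEEZ)
  ε-move, top E: go to s1, push EE → (s1, cbab, EEEEEZ)
  read c, top E: go to s2, push EE → (s2, bab, EEEEEEZ)
  read b, top E: go to s1, push ε → (s1, ab, EEEEEZ)
  read a, top E: go to s0, push EE → (s0, b, EEEEEEZ)
  ε-move, top E: go to s1, push EE → (s1, b, EEEEEEEZ)
  read b, top E: go to s0, push ε → (s0, ε, EEEEEEZ)
  ε-move, top E: go to s1, push EE → (s1, ε, EEEEEEEZ)
All input consumed; stack is EEEEEEEZ, not empty, and no further ε-move applies.

Reject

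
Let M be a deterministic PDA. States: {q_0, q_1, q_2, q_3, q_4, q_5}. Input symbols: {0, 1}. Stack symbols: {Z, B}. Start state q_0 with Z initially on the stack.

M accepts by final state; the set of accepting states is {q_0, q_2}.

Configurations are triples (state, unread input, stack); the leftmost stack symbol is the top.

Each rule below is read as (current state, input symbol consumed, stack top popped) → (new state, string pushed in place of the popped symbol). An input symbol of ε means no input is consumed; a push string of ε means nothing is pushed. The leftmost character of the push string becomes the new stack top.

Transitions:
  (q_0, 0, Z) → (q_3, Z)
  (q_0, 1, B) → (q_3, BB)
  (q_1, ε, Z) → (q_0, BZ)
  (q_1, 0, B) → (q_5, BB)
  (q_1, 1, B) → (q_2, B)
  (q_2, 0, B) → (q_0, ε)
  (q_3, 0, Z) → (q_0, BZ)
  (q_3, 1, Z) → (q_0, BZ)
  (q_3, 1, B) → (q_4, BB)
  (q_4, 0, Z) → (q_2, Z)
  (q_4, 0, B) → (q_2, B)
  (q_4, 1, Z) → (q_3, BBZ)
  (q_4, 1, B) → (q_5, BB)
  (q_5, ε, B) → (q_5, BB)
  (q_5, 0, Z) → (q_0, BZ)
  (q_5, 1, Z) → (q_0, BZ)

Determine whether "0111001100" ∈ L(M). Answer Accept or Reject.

Accept

(q_0, 0111001100, Z)
  read 0, top Z: go to q_3, push Z → (q_3, 111001100, Z)
  read 1, top Z: go to q_0, push BZ → (q_0, 11001100, BZ)
  read 1, top B: go to q_3, push BB → (q_3, 1001100, BBZ)
  read 1, top B: go to q_4, push BB → (q_4, 001100, BBBZ)
  read 0, top B: go to q_2, push B → (q_2, 01100, BBBZ)
  read 0, top B: go to q_0, push ε → (q_0, 1100, BBZ)
  read 1, top B: go to q_3, push BB → (q_3, 100, BBBZ)
  read 1, top B: go to q_4, push BB → (q_4, 00, BBBBZ)
  read 0, top B: go to q_2, push B → (q_2, 0, BBBBZ)
  read 0, top B: go to q_0, push ε → (q_0, ε, BBBZ)
All input consumed; state q_0 ∈ F.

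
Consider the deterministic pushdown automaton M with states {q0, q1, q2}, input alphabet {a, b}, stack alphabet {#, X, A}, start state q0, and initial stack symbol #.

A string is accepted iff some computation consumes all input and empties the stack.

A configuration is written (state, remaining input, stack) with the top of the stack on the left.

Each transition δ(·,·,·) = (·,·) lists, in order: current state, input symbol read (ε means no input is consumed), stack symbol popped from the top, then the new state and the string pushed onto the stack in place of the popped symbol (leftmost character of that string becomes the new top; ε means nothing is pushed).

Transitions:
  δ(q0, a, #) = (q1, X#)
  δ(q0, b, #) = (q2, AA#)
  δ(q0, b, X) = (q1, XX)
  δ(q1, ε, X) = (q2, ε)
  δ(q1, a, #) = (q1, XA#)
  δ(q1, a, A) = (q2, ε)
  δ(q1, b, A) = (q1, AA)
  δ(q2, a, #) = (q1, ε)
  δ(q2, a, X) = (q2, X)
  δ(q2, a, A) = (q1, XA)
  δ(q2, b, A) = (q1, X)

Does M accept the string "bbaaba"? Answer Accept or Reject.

(q0, bbaaba, #) ⊢ (q2, baaba, AA#) ⊢ (q1, aaba, XA#) ⊢ (q2, aaba, A#) ⊢ (q1, aba, XA#) ⊢ (q2, aba, A#) ⊢ (q1, ba, XA#) ⊢ (q2, ba, A#) ⊢ (q1, a, X#) ⊢ (q2, a, #) ⊢ (q1, ε, ε)
All input consumed and the stack is empty.

Accept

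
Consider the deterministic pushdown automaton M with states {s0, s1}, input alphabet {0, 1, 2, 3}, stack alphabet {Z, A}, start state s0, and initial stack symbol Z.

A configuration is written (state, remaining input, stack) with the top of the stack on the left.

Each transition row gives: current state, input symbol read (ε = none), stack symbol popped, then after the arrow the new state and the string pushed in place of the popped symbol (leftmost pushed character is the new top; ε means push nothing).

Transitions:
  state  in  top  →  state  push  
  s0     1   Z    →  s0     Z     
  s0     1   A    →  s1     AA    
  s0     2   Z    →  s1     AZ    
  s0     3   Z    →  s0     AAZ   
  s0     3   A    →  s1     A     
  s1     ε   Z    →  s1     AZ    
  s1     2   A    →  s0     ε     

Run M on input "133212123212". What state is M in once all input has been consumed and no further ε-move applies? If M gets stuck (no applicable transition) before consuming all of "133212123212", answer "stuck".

s1

(s0, 133212123212, Z) ⊢ (s0, 33212123212, Z) ⊢ (s0, 3212123212, AAZ) ⊢ (s1, 212123212, AAZ) ⊢ (s0, 12123212, AZ) ⊢ (s1, 2123212, AAZ) ⊢ (s0, 123212, AZ) ⊢ (s1, 23212, AAZ) ⊢ (s0, 3212, AZ) ⊢ (s1, 212, AZ) ⊢ (s0, 12, Z) ⊢ (s0, 2, Z) ⊢ (s1, ε, AZ)
All input consumed; M is in state s1.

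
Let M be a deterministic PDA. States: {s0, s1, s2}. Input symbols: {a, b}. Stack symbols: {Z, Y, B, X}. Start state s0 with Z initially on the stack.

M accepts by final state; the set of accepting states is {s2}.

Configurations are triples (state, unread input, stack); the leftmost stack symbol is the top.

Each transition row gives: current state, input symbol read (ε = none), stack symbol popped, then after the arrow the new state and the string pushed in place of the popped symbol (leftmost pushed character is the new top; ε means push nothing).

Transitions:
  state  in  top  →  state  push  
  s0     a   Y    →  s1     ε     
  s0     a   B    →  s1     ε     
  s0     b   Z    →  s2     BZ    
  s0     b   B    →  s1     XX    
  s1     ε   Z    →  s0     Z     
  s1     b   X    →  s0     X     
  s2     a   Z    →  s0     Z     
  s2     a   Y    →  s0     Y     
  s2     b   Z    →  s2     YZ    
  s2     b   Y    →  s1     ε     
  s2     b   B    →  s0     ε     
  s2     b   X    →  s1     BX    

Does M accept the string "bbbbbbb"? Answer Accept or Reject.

Accept

(s0, bbbbbbb, Z)
  read b, top Z: go to s2, push BZ → (s2, bbbbbb, BZ)
  read b, top B: go to s0, push ε → (s0, bbbbb, Z)
  read b, top Z: go to s2, push BZ → (s2, bbbb, BZ)
  read b, top B: go to s0, push ε → (s0, bbb, Z)
  read b, top Z: go to s2, push BZ → (s2, bb, BZ)
  read b, top B: go to s0, push ε → (s0, b, Z)
  read b, top Z: go to s2, push BZ → (s2, ε, BZ)
All input consumed; state s2 ∈ F.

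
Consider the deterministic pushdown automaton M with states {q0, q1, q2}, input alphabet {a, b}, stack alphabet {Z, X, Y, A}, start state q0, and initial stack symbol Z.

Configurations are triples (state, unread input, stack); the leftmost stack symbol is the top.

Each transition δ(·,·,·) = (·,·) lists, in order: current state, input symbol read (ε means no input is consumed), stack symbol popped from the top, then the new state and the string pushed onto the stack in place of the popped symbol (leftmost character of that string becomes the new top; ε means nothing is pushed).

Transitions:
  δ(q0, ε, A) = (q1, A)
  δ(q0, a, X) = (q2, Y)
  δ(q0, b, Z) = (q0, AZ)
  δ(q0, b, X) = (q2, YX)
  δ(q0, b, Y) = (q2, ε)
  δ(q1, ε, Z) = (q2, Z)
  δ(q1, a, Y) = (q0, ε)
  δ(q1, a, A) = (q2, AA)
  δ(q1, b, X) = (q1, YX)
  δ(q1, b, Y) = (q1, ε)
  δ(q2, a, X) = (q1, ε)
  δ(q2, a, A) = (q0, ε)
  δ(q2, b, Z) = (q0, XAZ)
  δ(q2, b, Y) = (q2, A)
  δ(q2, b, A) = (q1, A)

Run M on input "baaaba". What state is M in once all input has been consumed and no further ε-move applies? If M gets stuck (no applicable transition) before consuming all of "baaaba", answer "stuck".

q2

(q0, baaaba, Z) ⊢ (q0, aaaba, AZ) ⊢ (q1, aaaba, AZ) ⊢ (q2, aaba, AAZ) ⊢ (q0, aba, AZ) ⊢ (q1, aba, AZ) ⊢ (q2, ba, AAZ) ⊢ (q1, a, AAZ) ⊢ (q2, ε, AAAZ)
All input consumed; M is in state q2.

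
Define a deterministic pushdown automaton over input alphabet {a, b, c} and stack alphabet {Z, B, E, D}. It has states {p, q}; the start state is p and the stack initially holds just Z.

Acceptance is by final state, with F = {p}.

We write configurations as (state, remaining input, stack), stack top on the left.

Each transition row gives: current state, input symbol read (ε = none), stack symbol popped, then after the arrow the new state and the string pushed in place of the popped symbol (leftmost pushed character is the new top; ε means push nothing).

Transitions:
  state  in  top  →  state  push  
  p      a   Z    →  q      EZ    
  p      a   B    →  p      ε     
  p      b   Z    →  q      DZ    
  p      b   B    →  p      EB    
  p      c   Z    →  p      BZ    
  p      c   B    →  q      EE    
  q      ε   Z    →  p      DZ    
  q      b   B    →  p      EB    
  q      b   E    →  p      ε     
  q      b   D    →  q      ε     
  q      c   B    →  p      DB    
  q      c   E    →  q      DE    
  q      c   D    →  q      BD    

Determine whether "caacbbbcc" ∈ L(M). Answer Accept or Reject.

Accept

(p, caacbbbcc, Z)
  read c, top Z: go to p, push BZ → (p, aacbbbcc, BZ)
  read a, top B: go to p, push ε → (p, acbbbcc, Z)
  read a, top Z: go to q, push EZ → (q, cbbbcc, EZ)
  read c, top E: go to q, push DE → (q, bbbcc, DEZ)
  read b, top D: go to q, push ε → (q, bbcc, EZ)
  read b, top E: go to p, push ε → (p, bcc, Z)
  read b, top Z: go to q, push DZ → (q, cc, DZ)
  read c, top D: go to q, push BD → (q, c, BDZ)
  read c, top B: go to p, push DB → (p, ε, DBDZ)
All input consumed; state p ∈ F.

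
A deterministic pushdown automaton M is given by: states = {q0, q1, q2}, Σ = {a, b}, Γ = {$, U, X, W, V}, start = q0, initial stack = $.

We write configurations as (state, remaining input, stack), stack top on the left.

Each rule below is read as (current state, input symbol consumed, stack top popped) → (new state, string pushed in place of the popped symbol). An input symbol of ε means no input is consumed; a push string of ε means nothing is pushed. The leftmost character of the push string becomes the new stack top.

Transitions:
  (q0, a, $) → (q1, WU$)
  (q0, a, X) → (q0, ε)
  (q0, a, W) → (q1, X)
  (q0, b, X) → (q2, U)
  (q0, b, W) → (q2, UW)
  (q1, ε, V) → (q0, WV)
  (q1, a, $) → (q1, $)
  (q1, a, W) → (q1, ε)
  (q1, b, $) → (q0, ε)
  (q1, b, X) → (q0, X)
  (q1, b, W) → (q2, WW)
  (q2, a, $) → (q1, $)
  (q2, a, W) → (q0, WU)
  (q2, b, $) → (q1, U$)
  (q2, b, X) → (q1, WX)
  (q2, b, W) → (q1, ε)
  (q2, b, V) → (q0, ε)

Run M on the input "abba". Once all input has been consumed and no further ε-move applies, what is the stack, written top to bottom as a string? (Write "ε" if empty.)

U$

(q0, abba, $)
  read a, top $: go to q1, push WU$ → (q1, bba, WU$)
  read b, top W: go to q2, push WW → (q2, ba, WWU$)
  read b, top W: go to q1, push ε → (q1, a, WU$)
  read a, top W: go to q1, push ε → (q1, ε, U$)
All input consumed in state q1 with stack U$.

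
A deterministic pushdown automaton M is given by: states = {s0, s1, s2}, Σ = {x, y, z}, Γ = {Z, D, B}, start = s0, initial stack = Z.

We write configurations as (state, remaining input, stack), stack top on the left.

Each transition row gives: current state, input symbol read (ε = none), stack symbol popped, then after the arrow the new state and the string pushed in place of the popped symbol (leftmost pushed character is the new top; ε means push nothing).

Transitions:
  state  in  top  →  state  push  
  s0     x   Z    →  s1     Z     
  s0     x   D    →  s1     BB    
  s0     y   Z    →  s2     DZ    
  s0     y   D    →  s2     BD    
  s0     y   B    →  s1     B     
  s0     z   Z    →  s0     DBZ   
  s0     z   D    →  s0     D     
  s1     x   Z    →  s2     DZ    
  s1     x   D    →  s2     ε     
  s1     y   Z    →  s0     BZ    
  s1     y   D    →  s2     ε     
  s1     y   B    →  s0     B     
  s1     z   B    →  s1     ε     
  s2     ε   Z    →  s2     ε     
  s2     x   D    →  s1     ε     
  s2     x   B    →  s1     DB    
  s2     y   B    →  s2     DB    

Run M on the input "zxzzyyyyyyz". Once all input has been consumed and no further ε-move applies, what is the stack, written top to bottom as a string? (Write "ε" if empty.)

(s0, zxzzyyyyyyz, Z)
  read z, top Z: go to s0, push DBZ → (s0, xzzyyyyyyz, DBZ)
  read x, top D: go to s1, push BB → (s1, zzyyyyyyz, BBBZ)
  read z, top B: go to s1, push ε → (s1, zyyyyyyz, BBZ)
  read z, top B: go to s1, push ε → (s1, yyyyyyz, BZ)
  read y, top B: go to s0, push B → (s0, yyyyyz, BZ)
  read y, top B: go to s1, push B → (s1, yyyyz, BZ)
  read y, top B: go to s0, push B → (s0, yyyz, BZ)
  read y, top B: go to s1, push B → (s1, yyz, BZ)
  read y, top B: go to s0, push B → (s0, yz, BZ)
  read y, top B: go to s1, push B → (s1, z, BZ)
  read z, top B: go to s1, push ε → (s1, ε, Z)
All input consumed in state s1 with stack Z.

Z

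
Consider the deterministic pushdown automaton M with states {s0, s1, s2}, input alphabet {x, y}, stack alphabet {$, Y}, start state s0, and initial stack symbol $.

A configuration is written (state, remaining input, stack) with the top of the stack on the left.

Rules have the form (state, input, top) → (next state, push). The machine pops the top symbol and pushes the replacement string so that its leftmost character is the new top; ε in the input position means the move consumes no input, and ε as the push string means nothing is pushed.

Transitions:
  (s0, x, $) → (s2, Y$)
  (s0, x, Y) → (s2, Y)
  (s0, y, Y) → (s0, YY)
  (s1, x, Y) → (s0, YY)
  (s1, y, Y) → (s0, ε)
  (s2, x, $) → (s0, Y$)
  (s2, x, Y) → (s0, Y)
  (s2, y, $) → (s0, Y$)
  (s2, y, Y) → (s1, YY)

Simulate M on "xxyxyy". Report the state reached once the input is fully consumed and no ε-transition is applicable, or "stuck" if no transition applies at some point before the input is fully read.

(s0, xxyxyy, $)
  read x, top $: go to s2, push Y$ → (s2, xyxyy, Y$)
  read x, top Y: go to s0, push Y → (s0, yxyy, Y$)
  read y, top Y: go to s0, push YY → (s0, xyy, YY$)
  read x, top Y: go to s2, push Y → (s2, yy, YY$)
  read y, top Y: go to s1, push YY → (s1, y, YYY$)
  read y, top Y: go to s0, push ε → (s0, ε, YY$)
All input consumed; M is in state s0.

s0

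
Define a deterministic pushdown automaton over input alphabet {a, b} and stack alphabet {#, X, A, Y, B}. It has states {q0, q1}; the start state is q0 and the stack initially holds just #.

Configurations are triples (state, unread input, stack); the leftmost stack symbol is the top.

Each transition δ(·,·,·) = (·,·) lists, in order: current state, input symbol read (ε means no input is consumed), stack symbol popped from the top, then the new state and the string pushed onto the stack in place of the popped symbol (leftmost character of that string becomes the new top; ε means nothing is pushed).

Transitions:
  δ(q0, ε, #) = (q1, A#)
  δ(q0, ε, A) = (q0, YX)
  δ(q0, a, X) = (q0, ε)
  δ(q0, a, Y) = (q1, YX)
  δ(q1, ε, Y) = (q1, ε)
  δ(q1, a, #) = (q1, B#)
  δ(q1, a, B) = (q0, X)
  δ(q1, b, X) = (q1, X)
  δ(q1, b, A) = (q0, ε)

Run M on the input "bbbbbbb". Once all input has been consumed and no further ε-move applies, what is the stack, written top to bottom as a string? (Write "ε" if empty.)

A#

(q0, bbbbbbb, #) ⊢ (q1, bbbbbbb, A#) ⊢ (q0, bbbbbb, #) ⊢ (q1, bbbbbb, A#) ⊢ (q0, bbbbb, #) ⊢ (q1, bbbbb, A#) ⊢ (q0, bbbb, #) ⊢ (q1, bbbb, A#) ⊢ (q0, bbb, #) ⊢ (q1, bbb, A#) ⊢ (q0, bb, #) ⊢ (q1, bb, A#) ⊢ (q0, b, #) ⊢ (q1, b, A#) ⊢ (q0, ε, #) ⊢ (q1, ε, A#)
All input consumed in state q1 with stack A#.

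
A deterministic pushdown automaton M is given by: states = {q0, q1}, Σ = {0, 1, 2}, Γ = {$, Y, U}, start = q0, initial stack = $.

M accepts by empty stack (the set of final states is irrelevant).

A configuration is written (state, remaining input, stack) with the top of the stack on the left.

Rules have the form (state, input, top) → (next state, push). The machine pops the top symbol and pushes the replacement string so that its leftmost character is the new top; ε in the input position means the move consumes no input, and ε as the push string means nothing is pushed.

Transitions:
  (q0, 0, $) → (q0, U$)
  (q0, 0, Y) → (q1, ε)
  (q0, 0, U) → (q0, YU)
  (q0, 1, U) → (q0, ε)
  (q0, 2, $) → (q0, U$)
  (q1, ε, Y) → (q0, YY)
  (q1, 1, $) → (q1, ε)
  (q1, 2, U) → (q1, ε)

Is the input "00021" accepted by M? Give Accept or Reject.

(q0, 00021, $) ⊢ (q0, 0021, U$) ⊢ (q0, 021, YU$) ⊢ (q1, 21, U$) ⊢ (q1, 1, $) ⊢ (q1, ε, ε)
All input consumed and the stack is empty.

Accept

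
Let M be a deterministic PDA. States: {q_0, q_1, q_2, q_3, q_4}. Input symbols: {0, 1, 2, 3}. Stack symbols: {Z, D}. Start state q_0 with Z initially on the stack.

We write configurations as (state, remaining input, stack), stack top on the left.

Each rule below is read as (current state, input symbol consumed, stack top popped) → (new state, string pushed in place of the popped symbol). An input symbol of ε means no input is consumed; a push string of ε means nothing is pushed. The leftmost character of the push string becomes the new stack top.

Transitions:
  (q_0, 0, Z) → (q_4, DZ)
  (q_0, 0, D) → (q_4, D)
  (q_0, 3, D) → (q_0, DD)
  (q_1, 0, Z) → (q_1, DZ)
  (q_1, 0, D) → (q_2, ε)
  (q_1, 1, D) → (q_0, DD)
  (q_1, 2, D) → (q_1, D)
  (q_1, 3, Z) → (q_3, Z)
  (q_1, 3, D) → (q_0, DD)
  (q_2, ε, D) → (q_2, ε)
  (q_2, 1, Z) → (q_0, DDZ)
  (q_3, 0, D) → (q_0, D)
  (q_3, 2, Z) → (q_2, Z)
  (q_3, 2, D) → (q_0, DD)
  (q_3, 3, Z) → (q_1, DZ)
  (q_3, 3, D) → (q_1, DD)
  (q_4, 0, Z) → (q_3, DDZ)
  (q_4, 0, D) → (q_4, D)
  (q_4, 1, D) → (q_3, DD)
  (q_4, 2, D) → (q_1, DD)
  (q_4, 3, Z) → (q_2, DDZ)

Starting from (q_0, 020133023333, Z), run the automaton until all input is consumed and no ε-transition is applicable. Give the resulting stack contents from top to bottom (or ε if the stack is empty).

(q_0, 020133023333, Z)
  read 0, top Z: go to q_4, push DZ → (q_4, 20133023333, DZ)
  read 2, top D: go to q_1, push DD → (q_1, 0133023333, DDZ)
  read 0, top D: go to q_2, push ε → (q_2, 133023333, DZ)
  ε-move, top D: go to q_2, push ε → (q_2, 133023333, Z)
  read 1, top Z: go to q_0, push DDZ → (q_0, 33023333, DDZ)
  read 3, top D: go to q_0, push DD → (q_0, 3023333, DDDZ)
  read 3, top D: go to q_0, push DD → (q_0, 023333, DDDDZ)
  read 0, top D: go to q_4, push D → (q_4, 23333, DDDDZ)
  read 2, top D: go to q_1, push DD → (q_1, 3333, DDDDDZ)
  read 3, top D: go to q_0, push DD → (q_0, 333, DDDDDDZ)
  read 3, top D: go to q_0, push DD → (q_0, 33, DDDDDDDZ)
  read 3, top D: go to q_0, push DD → (q_0, 3, DDDDDDDDZ)
  read 3, top D: go to q_0, push DD → (q_0, ε, DDDDDDDDDZ)
All input consumed in state q_0 with stack DDDDDDDDDZ.

DDDDDDDDDZ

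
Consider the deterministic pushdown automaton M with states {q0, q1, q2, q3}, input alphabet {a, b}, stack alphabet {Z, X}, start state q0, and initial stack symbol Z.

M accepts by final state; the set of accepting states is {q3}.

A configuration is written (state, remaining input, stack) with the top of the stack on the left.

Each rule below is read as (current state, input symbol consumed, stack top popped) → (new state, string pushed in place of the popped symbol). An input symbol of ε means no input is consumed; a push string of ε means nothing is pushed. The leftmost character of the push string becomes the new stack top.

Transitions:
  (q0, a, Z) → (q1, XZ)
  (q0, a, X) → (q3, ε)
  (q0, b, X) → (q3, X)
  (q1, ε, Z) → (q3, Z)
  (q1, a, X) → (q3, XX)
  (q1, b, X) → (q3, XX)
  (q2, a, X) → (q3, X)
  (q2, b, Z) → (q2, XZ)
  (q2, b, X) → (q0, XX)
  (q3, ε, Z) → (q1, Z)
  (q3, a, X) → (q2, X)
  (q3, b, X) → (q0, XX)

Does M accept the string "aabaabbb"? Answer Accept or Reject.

Reject

(q0, aabaabbb, Z) ⊢ (q1, abaabbb, XZ) ⊢ (q3, baabbb, XXZ) ⊢ (q0, aabbb, XXXZ) ⊢ (q3, abbb, XXZ) ⊢ (q2, bbb, XXZ) ⊢ (q0, bb, XXXZ) ⊢ (q3, b, XXXZ) ⊢ (q0, ε, XXXXZ)
All input consumed; state q0 ∉ F and no further ε-move applies.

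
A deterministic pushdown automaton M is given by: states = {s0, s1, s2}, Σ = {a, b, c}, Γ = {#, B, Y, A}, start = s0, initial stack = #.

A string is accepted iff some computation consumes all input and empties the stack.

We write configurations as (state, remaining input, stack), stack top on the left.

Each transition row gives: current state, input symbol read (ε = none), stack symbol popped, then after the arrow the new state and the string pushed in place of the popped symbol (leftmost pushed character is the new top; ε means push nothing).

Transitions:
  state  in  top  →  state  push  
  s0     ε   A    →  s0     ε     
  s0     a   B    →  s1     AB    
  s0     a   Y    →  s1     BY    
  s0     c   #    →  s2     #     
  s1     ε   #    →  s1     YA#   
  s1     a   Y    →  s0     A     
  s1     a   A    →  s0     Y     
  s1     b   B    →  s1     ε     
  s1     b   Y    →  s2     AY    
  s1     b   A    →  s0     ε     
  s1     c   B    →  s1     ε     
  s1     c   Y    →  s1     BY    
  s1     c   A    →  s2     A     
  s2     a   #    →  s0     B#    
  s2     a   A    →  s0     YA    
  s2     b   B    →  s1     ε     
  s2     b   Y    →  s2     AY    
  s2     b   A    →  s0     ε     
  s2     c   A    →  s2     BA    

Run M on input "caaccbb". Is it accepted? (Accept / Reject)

Reject

(s0, caaccbb, #)
  read c, top #: go to s2, push # → (s2, aaccbb, #)
  read a, top #: go to s0, push B# → (s0, accbb, B#)
  read a, top B: go to s1, push AB → (s1, ccbb, AB#)
  read c, top A: go to s2, push A → (s2, cbb, AB#)
  read c, top A: go to s2, push BA → (s2, bb, BAB#)
  read b, top B: go to s1, push ε → (s1, b, AB#)
  read b, top A: go to s0, push ε → (s0, ε, B#)
All input consumed; stack is B#, not empty, and no further ε-move applies.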